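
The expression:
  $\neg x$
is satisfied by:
  {x: False}


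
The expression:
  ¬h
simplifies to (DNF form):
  ¬h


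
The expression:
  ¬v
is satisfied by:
  {v: False}


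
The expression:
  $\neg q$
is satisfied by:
  {q: False}


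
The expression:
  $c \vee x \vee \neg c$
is always true.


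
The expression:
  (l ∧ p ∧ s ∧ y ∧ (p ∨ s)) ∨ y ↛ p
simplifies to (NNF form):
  y ∧ (l ∨ ¬p) ∧ (s ∨ ¬p)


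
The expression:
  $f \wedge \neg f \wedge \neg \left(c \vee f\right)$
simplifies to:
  $\text{False}$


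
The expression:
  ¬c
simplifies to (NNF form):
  ¬c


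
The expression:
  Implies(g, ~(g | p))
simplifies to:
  ~g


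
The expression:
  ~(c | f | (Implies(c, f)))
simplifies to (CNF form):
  False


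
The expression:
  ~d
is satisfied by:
  {d: False}


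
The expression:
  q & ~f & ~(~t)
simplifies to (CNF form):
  q & t & ~f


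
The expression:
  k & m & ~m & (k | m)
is never true.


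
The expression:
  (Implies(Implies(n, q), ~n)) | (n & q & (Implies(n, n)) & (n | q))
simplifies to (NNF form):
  True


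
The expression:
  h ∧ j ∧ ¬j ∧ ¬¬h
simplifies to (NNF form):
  False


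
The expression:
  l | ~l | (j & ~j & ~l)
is always true.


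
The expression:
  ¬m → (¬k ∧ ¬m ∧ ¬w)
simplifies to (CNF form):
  (m ∨ ¬k) ∧ (m ∨ ¬w)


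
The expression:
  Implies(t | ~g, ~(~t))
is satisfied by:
  {t: True, g: True}
  {t: True, g: False}
  {g: True, t: False}


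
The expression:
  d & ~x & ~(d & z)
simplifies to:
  d & ~x & ~z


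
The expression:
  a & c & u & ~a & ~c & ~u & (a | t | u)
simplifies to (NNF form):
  False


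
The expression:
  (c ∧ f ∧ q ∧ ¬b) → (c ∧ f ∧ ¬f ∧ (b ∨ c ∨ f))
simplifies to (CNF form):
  b ∨ ¬c ∨ ¬f ∨ ¬q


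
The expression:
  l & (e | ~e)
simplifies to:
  l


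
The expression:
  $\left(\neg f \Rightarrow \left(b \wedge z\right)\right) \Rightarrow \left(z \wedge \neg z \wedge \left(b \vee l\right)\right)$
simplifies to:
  $\neg f \wedge \left(\neg b \vee \neg z\right)$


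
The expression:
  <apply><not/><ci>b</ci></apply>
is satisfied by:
  {b: False}


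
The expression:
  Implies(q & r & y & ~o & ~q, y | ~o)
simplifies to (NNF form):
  True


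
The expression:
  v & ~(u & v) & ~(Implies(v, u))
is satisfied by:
  {v: True, u: False}


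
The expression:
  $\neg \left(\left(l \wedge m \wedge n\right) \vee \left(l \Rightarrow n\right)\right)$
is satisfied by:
  {l: True, n: False}


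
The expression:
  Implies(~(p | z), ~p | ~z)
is always true.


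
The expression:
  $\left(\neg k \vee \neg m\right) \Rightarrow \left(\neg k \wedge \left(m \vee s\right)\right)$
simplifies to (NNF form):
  $m \vee \left(s \wedge \neg k\right)$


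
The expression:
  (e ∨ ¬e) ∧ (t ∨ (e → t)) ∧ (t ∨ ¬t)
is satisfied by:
  {t: True, e: False}
  {e: False, t: False}
  {e: True, t: True}


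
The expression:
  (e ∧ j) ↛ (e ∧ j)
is never true.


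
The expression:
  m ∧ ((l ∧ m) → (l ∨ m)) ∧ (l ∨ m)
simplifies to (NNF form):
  m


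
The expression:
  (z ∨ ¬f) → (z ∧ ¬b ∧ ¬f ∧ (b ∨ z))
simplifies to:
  (f ∨ z) ∧ (f ∨ ¬b) ∧ (¬f ∨ ¬z)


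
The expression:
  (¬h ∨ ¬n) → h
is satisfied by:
  {h: True}


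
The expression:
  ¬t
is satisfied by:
  {t: False}


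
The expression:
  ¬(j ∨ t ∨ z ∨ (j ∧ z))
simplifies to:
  ¬j ∧ ¬t ∧ ¬z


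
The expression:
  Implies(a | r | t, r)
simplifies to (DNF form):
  r | (~a & ~t)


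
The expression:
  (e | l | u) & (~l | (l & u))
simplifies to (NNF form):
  u | (e & ~l)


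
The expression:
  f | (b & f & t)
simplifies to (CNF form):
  f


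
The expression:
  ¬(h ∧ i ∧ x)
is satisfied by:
  {h: False, x: False, i: False}
  {i: True, h: False, x: False}
  {x: True, h: False, i: False}
  {i: True, x: True, h: False}
  {h: True, i: False, x: False}
  {i: True, h: True, x: False}
  {x: True, h: True, i: False}


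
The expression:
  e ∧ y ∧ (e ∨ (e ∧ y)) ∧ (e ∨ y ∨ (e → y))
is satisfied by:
  {e: True, y: True}


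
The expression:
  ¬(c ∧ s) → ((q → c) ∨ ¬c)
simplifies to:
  True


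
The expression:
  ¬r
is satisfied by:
  {r: False}


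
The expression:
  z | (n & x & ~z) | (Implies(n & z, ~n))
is always true.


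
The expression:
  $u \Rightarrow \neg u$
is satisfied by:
  {u: False}


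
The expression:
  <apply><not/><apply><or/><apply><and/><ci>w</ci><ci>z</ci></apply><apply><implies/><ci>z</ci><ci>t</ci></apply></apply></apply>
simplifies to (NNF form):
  <apply><and/><ci>z</ci><apply><not/><ci>t</ci></apply><apply><not/><ci>w</ci></apply></apply>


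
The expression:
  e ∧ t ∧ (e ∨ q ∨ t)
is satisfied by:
  {t: True, e: True}


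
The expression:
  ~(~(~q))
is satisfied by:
  {q: False}


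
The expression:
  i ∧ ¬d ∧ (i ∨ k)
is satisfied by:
  {i: True, d: False}


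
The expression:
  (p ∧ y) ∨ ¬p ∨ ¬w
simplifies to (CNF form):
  y ∨ ¬p ∨ ¬w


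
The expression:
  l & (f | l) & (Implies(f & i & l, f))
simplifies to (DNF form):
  l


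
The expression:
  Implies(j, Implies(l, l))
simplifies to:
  True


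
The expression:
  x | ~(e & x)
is always true.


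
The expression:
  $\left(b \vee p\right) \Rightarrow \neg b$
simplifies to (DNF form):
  $\neg b$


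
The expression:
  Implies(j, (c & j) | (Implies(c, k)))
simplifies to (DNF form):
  True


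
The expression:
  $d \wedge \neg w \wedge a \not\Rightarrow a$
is never true.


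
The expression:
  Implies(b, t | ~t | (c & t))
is always true.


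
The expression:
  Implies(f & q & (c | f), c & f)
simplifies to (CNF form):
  c | ~f | ~q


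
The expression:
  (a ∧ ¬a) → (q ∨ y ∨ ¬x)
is always true.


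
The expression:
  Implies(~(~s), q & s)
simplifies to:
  q | ~s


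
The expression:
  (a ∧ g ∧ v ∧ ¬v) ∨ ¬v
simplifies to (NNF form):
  ¬v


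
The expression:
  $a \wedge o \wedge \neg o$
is never true.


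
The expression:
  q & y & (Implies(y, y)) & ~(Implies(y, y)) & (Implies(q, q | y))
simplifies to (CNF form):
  False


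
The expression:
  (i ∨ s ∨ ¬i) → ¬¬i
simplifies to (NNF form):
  i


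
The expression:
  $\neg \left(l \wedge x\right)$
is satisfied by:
  {l: False, x: False}
  {x: True, l: False}
  {l: True, x: False}


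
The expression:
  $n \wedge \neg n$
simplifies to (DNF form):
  $\text{False}$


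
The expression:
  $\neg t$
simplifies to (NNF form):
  $\neg t$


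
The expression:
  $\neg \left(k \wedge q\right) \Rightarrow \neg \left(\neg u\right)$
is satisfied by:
  {k: True, u: True, q: True}
  {k: True, u: True, q: False}
  {u: True, q: True, k: False}
  {u: True, q: False, k: False}
  {k: True, q: True, u: False}


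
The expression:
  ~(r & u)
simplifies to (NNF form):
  ~r | ~u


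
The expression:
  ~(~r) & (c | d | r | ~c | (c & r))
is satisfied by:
  {r: True}


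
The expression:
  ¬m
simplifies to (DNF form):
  ¬m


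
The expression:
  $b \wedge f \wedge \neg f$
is never true.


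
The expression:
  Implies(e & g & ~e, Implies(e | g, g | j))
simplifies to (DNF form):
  True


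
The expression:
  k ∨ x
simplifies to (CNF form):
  k ∨ x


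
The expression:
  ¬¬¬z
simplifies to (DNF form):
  ¬z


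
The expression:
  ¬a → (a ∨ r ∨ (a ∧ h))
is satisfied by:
  {r: True, a: True}
  {r: True, a: False}
  {a: True, r: False}


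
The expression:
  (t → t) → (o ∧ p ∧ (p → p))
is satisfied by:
  {p: True, o: True}


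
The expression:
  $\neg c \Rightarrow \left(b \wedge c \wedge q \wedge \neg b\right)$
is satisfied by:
  {c: True}


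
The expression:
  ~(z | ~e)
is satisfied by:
  {e: True, z: False}


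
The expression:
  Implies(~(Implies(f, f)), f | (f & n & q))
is always true.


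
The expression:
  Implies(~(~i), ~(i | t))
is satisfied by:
  {i: False}


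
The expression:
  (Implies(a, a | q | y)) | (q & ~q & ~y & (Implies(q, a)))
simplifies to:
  True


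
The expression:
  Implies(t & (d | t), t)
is always true.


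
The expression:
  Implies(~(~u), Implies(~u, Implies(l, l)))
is always true.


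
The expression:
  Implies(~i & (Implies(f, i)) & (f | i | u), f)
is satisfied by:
  {i: True, f: True, u: False}
  {i: True, f: False, u: False}
  {f: True, i: False, u: False}
  {i: False, f: False, u: False}
  {i: True, u: True, f: True}
  {i: True, u: True, f: False}
  {u: True, f: True, i: False}


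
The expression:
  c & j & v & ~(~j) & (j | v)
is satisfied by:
  {c: True, j: True, v: True}


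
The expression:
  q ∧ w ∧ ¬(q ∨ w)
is never true.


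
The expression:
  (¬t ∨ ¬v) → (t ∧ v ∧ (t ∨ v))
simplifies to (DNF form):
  t ∧ v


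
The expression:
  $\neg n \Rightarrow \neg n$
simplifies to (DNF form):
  $\text{True}$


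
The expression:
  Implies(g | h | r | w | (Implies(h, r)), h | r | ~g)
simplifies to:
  h | r | ~g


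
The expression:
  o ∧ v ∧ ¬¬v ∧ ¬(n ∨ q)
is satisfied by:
  {o: True, v: True, q: False, n: False}


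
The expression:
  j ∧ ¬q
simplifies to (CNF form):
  j ∧ ¬q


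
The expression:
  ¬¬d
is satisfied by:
  {d: True}


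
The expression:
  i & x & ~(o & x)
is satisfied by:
  {i: True, x: True, o: False}


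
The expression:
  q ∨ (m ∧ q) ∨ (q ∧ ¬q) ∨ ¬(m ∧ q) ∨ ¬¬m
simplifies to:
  True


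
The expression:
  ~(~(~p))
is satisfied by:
  {p: False}


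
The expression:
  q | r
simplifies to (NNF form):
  q | r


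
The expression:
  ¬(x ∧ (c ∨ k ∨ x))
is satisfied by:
  {x: False}


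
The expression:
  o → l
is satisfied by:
  {l: True, o: False}
  {o: False, l: False}
  {o: True, l: True}


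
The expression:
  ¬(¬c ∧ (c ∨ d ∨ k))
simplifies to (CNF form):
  (c ∨ ¬d) ∧ (c ∨ ¬k)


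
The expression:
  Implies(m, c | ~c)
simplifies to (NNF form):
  True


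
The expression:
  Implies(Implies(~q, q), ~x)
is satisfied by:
  {q: False, x: False}
  {x: True, q: False}
  {q: True, x: False}


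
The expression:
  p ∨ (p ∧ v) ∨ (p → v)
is always true.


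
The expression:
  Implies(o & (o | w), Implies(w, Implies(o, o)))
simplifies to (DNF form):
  True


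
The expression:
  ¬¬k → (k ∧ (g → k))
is always true.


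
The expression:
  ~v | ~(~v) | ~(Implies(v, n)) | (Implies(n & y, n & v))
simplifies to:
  True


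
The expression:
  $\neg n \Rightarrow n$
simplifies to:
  $n$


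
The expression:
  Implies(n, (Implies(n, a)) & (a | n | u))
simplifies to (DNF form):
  a | ~n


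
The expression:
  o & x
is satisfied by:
  {x: True, o: True}


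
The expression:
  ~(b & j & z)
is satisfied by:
  {z: False, b: False, j: False}
  {j: True, z: False, b: False}
  {b: True, z: False, j: False}
  {j: True, b: True, z: False}
  {z: True, j: False, b: False}
  {j: True, z: True, b: False}
  {b: True, z: True, j: False}


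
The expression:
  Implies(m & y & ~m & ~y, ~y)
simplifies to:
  True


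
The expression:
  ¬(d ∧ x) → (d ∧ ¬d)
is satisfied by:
  {d: True, x: True}


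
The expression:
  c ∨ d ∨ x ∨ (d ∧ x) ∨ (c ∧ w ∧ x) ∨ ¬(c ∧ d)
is always true.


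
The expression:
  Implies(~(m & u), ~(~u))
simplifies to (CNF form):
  u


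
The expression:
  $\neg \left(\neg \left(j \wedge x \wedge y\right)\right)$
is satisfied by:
  {j: True, x: True, y: True}


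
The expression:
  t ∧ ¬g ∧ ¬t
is never true.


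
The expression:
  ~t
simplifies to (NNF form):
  ~t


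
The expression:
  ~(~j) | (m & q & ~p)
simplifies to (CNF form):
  (j | m) & (j | q) & (j | ~p)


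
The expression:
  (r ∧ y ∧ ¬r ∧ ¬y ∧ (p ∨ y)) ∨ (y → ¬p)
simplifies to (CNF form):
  ¬p ∨ ¬y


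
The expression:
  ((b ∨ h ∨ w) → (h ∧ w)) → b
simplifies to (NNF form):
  b ∨ (h ∧ ¬w) ∨ (w ∧ ¬h)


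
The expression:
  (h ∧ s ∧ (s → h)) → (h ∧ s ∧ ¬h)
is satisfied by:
  {s: False, h: False}
  {h: True, s: False}
  {s: True, h: False}


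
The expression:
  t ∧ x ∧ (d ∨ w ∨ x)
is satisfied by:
  {t: True, x: True}


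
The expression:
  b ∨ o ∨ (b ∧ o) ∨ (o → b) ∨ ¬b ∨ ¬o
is always true.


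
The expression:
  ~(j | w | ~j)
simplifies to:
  False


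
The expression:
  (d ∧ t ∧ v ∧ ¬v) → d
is always true.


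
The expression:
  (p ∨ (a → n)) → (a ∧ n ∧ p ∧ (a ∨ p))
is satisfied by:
  {a: True, p: False, n: False}
  {a: True, n: True, p: True}


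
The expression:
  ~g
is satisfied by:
  {g: False}


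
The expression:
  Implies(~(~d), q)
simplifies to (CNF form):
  q | ~d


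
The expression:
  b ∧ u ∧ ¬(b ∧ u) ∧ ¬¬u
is never true.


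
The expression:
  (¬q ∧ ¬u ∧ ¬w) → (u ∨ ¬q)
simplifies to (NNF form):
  True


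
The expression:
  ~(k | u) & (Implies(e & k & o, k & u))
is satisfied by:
  {u: False, k: False}


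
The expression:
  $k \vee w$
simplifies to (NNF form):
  $k \vee w$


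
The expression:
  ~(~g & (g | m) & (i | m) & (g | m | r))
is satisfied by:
  {g: True, m: False}
  {m: False, g: False}
  {m: True, g: True}


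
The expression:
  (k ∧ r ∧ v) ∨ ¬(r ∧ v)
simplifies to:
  k ∨ ¬r ∨ ¬v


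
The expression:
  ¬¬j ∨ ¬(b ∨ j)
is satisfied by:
  {j: True, b: False}
  {b: False, j: False}
  {b: True, j: True}


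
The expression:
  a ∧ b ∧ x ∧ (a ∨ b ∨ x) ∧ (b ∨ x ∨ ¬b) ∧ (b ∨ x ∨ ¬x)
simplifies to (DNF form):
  a ∧ b ∧ x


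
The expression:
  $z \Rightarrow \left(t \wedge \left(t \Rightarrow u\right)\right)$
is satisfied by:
  {t: True, u: True, z: False}
  {t: True, u: False, z: False}
  {u: True, t: False, z: False}
  {t: False, u: False, z: False}
  {t: True, z: True, u: True}


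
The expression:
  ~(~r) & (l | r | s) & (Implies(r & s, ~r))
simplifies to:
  r & ~s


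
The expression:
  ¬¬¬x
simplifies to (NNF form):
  ¬x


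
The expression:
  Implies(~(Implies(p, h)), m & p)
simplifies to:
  h | m | ~p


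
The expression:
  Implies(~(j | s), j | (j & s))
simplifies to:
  j | s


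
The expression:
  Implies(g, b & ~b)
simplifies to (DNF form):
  ~g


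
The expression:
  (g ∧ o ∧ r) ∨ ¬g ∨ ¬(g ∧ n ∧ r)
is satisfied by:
  {o: True, g: False, n: False, r: False}
  {r: False, g: False, o: False, n: False}
  {r: True, o: True, g: False, n: False}
  {r: True, g: False, o: False, n: False}
  {n: True, o: True, r: False, g: False}
  {n: True, r: False, g: False, o: False}
  {n: True, r: True, o: True, g: False}
  {n: True, r: True, g: False, o: False}
  {o: True, g: True, n: False, r: False}
  {g: True, n: False, o: False, r: False}
  {r: True, g: True, o: True, n: False}
  {r: True, g: True, n: False, o: False}
  {o: True, g: True, n: True, r: False}
  {g: True, n: True, r: False, o: False}
  {r: True, g: True, n: True, o: True}


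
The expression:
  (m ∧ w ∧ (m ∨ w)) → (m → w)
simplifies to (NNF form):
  True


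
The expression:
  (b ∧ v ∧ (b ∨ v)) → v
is always true.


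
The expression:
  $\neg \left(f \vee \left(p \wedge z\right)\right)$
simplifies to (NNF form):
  $\neg f \wedge \left(\neg p \vee \neg z\right)$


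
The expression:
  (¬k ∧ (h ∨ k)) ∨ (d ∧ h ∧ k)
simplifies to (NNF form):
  h ∧ (d ∨ ¬k)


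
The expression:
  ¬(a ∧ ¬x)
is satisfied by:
  {x: True, a: False}
  {a: False, x: False}
  {a: True, x: True}


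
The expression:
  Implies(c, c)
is always true.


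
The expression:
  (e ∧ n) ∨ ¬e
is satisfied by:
  {n: True, e: False}
  {e: False, n: False}
  {e: True, n: True}


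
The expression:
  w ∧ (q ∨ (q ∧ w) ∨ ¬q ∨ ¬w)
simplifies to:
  w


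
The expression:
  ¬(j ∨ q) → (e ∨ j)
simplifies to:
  e ∨ j ∨ q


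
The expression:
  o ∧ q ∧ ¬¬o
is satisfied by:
  {o: True, q: True}


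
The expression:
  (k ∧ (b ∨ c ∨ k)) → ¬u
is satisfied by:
  {u: False, k: False}
  {k: True, u: False}
  {u: True, k: False}


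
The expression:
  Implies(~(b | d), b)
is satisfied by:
  {b: True, d: True}
  {b: True, d: False}
  {d: True, b: False}


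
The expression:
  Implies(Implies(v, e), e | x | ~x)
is always true.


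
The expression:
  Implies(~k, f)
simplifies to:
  f | k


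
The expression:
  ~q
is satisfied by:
  {q: False}


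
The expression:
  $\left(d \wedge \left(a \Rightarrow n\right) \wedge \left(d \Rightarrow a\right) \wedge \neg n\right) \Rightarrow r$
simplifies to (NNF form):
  $\text{True}$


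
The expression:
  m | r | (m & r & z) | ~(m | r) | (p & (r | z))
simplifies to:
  True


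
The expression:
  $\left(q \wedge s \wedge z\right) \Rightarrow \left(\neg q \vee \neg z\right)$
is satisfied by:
  {s: False, q: False, z: False}
  {z: True, s: False, q: False}
  {q: True, s: False, z: False}
  {z: True, q: True, s: False}
  {s: True, z: False, q: False}
  {z: True, s: True, q: False}
  {q: True, s: True, z: False}


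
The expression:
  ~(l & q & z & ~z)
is always true.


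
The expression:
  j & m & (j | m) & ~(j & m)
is never true.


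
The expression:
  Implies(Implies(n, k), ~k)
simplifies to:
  ~k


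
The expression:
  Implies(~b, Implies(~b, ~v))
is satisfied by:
  {b: True, v: False}
  {v: False, b: False}
  {v: True, b: True}


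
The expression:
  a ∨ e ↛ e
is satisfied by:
  {a: True}


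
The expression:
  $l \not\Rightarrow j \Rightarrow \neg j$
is always true.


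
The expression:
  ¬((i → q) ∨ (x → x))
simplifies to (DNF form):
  False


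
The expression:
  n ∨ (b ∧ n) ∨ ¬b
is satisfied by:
  {n: True, b: False}
  {b: False, n: False}
  {b: True, n: True}


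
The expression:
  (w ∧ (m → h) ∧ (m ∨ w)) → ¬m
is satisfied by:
  {w: False, m: False, h: False}
  {h: True, w: False, m: False}
  {m: True, w: False, h: False}
  {h: True, m: True, w: False}
  {w: True, h: False, m: False}
  {h: True, w: True, m: False}
  {m: True, w: True, h: False}


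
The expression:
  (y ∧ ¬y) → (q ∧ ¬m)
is always true.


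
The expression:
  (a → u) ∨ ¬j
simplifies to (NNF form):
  u ∨ ¬a ∨ ¬j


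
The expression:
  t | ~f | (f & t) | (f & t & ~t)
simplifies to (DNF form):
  t | ~f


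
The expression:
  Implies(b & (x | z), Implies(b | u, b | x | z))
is always true.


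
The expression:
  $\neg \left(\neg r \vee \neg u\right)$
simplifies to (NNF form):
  $r \wedge u$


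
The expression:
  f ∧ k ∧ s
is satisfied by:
  {s: True, f: True, k: True}


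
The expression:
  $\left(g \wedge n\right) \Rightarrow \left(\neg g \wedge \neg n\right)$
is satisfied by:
  {g: False, n: False}
  {n: True, g: False}
  {g: True, n: False}


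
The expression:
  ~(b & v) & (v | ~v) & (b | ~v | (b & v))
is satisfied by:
  {v: False}


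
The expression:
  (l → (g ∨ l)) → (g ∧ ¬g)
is never true.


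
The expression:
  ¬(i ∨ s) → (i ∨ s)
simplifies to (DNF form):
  i ∨ s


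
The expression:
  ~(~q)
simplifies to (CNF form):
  q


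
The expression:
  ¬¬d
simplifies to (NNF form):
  d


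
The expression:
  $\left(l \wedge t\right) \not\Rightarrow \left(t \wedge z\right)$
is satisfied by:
  {t: True, l: True, z: False}


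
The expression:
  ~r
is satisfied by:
  {r: False}


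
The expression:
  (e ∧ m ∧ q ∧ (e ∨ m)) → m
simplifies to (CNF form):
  True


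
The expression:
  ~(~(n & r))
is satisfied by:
  {r: True, n: True}


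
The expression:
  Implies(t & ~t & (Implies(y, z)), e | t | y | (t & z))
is always true.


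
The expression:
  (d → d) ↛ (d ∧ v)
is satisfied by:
  {v: False, d: False}
  {d: True, v: False}
  {v: True, d: False}


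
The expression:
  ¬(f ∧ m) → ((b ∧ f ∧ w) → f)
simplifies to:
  True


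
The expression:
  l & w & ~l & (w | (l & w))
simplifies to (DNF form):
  False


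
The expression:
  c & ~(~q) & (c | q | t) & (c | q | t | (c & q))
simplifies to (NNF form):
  c & q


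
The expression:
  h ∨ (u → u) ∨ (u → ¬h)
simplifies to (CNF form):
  True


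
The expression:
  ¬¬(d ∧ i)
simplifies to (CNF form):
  d ∧ i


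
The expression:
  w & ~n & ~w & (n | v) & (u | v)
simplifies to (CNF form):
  False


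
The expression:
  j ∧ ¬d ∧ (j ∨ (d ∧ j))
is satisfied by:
  {j: True, d: False}


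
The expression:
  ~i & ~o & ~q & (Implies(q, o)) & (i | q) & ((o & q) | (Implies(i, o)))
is never true.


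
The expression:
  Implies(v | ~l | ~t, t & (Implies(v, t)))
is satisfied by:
  {t: True}


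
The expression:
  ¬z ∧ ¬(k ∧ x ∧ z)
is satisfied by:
  {z: False}


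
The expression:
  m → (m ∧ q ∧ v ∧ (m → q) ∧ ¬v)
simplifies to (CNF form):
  ¬m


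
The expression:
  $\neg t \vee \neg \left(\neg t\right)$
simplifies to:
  $\text{True}$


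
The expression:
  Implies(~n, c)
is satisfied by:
  {n: True, c: True}
  {n: True, c: False}
  {c: True, n: False}


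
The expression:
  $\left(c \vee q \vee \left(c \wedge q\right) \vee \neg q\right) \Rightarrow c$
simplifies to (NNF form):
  $c$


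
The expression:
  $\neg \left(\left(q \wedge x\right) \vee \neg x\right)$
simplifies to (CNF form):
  $x \wedge \neg q$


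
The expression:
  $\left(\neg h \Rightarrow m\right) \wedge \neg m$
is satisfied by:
  {h: True, m: False}


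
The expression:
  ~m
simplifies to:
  ~m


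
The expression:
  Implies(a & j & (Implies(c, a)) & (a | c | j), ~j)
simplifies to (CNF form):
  ~a | ~j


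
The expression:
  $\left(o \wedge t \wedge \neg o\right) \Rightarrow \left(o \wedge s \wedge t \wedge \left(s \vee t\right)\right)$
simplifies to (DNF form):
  $\text{True}$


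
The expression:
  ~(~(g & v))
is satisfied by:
  {g: True, v: True}


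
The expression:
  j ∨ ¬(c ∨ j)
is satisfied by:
  {j: True, c: False}
  {c: False, j: False}
  {c: True, j: True}


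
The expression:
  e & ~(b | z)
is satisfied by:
  {e: True, z: False, b: False}


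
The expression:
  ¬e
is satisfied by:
  {e: False}


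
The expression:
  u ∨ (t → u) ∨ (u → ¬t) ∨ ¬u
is always true.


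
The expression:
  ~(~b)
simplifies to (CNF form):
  b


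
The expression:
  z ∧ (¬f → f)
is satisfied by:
  {z: True, f: True}


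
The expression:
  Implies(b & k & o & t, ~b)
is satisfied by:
  {o: False, k: False, t: False, b: False}
  {b: True, o: False, k: False, t: False}
  {t: True, o: False, k: False, b: False}
  {b: True, t: True, o: False, k: False}
  {k: True, b: False, o: False, t: False}
  {b: True, k: True, o: False, t: False}
  {t: True, k: True, b: False, o: False}
  {b: True, t: True, k: True, o: False}
  {o: True, t: False, k: False, b: False}
  {b: True, o: True, t: False, k: False}
  {t: True, o: True, b: False, k: False}
  {b: True, t: True, o: True, k: False}
  {k: True, o: True, t: False, b: False}
  {b: True, k: True, o: True, t: False}
  {t: True, k: True, o: True, b: False}


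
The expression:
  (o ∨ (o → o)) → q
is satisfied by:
  {q: True}


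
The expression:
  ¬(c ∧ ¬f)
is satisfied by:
  {f: True, c: False}
  {c: False, f: False}
  {c: True, f: True}


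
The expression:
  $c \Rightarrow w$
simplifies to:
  $w \vee \neg c$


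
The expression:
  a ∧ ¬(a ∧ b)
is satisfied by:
  {a: True, b: False}


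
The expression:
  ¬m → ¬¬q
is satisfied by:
  {q: True, m: True}
  {q: True, m: False}
  {m: True, q: False}


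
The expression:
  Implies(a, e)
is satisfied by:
  {e: True, a: False}
  {a: False, e: False}
  {a: True, e: True}


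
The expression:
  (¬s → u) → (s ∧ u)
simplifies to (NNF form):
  (s ∧ u) ∨ (¬s ∧ ¬u)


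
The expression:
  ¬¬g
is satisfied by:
  {g: True}


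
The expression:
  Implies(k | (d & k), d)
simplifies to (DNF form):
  d | ~k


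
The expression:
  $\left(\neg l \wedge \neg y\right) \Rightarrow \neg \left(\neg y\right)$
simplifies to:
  $l \vee y$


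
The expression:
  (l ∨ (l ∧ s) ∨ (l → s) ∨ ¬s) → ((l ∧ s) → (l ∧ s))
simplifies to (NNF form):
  True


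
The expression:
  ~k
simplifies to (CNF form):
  ~k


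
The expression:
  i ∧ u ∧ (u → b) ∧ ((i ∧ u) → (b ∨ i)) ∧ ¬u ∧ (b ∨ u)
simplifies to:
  False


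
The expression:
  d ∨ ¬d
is always true.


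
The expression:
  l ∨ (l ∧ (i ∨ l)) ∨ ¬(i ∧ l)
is always true.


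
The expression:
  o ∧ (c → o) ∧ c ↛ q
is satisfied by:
  {c: True, o: True, q: False}


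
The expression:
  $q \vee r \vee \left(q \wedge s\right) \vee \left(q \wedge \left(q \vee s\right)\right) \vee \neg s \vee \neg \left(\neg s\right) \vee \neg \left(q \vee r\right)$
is always true.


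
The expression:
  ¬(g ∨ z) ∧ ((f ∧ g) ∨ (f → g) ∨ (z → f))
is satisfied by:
  {g: False, z: False}


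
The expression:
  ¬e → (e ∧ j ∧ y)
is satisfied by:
  {e: True}


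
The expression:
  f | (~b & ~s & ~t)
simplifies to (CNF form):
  (f | ~b) & (f | ~s) & (f | ~t)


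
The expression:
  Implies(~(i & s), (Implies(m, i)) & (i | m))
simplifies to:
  i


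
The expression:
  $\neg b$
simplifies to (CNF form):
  $\neg b$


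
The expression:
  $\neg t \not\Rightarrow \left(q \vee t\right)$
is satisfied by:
  {q: False, t: False}


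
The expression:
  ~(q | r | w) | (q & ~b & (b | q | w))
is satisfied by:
  {q: True, b: False, w: False, r: False}
  {r: True, q: True, b: False, w: False}
  {q: True, w: True, b: False, r: False}
  {r: True, q: True, w: True, b: False}
  {r: False, b: False, w: False, q: False}
  {b: True, r: False, w: False, q: False}


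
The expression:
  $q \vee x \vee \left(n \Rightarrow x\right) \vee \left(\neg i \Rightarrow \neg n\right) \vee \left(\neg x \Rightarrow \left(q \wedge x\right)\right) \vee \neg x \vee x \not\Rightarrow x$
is always true.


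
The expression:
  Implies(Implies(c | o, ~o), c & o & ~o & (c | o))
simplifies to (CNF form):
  o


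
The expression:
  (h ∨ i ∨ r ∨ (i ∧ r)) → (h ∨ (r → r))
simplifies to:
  True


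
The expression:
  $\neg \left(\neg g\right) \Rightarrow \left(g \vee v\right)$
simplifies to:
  $\text{True}$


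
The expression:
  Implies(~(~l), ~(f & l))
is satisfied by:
  {l: False, f: False}
  {f: True, l: False}
  {l: True, f: False}


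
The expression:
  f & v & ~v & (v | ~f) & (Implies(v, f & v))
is never true.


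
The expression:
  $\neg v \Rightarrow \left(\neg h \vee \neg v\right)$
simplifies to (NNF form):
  $\text{True}$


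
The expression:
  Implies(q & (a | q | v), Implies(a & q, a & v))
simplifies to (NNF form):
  v | ~a | ~q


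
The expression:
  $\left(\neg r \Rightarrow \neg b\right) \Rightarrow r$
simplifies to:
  $b \vee r$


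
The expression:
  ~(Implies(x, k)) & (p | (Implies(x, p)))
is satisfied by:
  {p: True, x: True, k: False}


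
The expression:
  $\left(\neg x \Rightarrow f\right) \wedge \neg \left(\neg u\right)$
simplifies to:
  $u \wedge \left(f \vee x\right)$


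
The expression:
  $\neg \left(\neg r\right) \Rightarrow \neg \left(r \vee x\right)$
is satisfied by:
  {r: False}


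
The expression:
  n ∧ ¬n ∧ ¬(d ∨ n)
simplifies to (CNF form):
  False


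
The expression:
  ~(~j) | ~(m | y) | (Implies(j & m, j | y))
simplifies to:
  True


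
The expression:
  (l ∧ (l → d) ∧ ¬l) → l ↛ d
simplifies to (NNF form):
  True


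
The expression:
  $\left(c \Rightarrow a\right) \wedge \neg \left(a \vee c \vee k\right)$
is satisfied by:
  {a: False, k: False, c: False}


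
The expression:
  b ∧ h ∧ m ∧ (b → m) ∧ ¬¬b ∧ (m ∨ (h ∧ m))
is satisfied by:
  {h: True, m: True, b: True}


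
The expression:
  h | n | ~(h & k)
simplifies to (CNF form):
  True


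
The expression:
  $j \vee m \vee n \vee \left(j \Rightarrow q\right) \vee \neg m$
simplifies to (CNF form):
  $\text{True}$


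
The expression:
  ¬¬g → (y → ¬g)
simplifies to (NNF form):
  ¬g ∨ ¬y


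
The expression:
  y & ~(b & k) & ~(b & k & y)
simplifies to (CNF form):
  y & (~b | ~k)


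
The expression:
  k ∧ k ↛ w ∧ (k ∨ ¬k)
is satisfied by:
  {k: True, w: False}


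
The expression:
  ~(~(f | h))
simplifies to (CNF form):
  f | h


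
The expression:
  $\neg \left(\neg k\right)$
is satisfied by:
  {k: True}


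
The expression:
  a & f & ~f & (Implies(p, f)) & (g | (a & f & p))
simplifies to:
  False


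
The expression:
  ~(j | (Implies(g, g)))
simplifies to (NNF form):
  False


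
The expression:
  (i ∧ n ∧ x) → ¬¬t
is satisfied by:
  {t: True, x: False, n: False, i: False}
  {i: False, x: False, t: False, n: False}
  {i: True, t: True, x: False, n: False}
  {i: True, x: False, t: False, n: False}
  {n: True, t: True, i: False, x: False}
  {n: True, i: False, x: False, t: False}
  {n: True, i: True, t: True, x: False}
  {n: True, i: True, x: False, t: False}
  {t: True, x: True, n: False, i: False}
  {x: True, n: False, t: False, i: False}
  {i: True, x: True, t: True, n: False}
  {i: True, x: True, n: False, t: False}
  {t: True, x: True, n: True, i: False}
  {x: True, n: True, i: False, t: False}
  {i: True, x: True, n: True, t: True}


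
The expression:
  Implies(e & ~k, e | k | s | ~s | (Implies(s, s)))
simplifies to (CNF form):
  True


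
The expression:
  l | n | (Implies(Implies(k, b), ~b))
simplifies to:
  l | n | ~b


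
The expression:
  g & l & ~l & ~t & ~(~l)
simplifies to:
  False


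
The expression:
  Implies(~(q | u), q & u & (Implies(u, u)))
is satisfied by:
  {q: True, u: True}
  {q: True, u: False}
  {u: True, q: False}


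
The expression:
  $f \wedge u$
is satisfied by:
  {u: True, f: True}


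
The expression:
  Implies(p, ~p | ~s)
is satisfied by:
  {s: False, p: False}
  {p: True, s: False}
  {s: True, p: False}


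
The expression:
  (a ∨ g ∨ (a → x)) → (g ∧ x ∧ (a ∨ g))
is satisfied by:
  {x: True, g: True}


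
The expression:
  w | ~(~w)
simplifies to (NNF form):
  w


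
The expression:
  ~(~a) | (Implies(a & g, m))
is always true.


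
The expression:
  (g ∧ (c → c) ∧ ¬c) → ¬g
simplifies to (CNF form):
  c ∨ ¬g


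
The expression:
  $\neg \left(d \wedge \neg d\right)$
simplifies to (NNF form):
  $\text{True}$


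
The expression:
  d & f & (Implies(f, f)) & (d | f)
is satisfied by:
  {d: True, f: True}


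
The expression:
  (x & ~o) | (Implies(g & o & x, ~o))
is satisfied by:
  {g: False, o: False, x: False}
  {x: True, g: False, o: False}
  {o: True, g: False, x: False}
  {x: True, o: True, g: False}
  {g: True, x: False, o: False}
  {x: True, g: True, o: False}
  {o: True, g: True, x: False}


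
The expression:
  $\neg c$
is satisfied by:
  {c: False}


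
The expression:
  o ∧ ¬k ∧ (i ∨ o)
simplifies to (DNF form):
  o ∧ ¬k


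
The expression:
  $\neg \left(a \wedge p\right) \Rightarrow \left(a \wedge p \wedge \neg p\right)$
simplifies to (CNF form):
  $a \wedge p$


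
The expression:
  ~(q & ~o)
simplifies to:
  o | ~q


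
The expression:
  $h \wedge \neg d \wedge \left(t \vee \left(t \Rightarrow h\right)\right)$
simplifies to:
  $h \wedge \neg d$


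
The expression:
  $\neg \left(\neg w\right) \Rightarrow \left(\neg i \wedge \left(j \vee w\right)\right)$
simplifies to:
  $\neg i \vee \neg w$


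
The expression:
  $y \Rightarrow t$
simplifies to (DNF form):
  $t \vee \neg y$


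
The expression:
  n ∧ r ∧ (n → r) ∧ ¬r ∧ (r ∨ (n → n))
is never true.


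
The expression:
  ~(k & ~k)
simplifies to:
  True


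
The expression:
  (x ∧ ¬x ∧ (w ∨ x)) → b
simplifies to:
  True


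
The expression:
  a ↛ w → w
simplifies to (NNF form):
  w ∨ ¬a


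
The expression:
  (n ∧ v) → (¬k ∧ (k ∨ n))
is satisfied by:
  {k: False, n: False, v: False}
  {v: True, k: False, n: False}
  {n: True, k: False, v: False}
  {v: True, n: True, k: False}
  {k: True, v: False, n: False}
  {v: True, k: True, n: False}
  {n: True, k: True, v: False}


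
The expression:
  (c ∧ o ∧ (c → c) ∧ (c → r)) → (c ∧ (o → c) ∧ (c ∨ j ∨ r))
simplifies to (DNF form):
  True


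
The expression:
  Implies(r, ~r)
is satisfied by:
  {r: False}


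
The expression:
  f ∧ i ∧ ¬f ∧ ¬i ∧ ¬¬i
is never true.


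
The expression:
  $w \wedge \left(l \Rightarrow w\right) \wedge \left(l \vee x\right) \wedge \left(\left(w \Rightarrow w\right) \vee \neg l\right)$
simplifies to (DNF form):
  $\left(l \wedge w\right) \vee \left(w \wedge x\right)$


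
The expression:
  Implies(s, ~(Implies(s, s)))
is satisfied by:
  {s: False}


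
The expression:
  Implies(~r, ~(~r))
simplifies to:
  r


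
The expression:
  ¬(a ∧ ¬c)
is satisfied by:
  {c: True, a: False}
  {a: False, c: False}
  {a: True, c: True}


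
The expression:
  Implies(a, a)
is always true.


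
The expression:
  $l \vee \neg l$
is always true.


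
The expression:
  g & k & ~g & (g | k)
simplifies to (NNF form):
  False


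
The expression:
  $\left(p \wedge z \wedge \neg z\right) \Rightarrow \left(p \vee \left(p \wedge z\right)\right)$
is always true.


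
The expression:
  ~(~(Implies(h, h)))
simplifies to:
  True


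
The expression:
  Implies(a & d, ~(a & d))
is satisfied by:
  {d: False, a: False}
  {a: True, d: False}
  {d: True, a: False}


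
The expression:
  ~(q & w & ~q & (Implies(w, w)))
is always true.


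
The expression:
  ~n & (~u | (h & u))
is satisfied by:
  {h: True, n: False, u: False}
  {n: False, u: False, h: False}
  {h: True, u: True, n: False}


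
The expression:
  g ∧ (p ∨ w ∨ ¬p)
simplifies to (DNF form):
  g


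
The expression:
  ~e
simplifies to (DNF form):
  ~e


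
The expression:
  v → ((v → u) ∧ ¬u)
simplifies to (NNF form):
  ¬v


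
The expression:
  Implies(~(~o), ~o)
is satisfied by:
  {o: False}


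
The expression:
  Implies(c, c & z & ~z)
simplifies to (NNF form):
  ~c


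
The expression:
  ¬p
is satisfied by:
  {p: False}


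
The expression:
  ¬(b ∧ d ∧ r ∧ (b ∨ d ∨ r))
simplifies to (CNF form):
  ¬b ∨ ¬d ∨ ¬r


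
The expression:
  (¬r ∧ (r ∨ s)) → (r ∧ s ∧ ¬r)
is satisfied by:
  {r: True, s: False}
  {s: False, r: False}
  {s: True, r: True}


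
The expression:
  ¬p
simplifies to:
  ¬p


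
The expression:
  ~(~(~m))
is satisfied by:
  {m: False}


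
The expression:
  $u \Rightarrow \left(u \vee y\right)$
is always true.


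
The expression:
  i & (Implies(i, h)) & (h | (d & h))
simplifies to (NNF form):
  h & i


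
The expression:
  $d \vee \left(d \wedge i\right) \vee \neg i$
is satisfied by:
  {d: True, i: False}
  {i: False, d: False}
  {i: True, d: True}


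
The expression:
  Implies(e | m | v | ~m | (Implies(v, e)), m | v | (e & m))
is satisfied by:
  {m: True, v: True}
  {m: True, v: False}
  {v: True, m: False}


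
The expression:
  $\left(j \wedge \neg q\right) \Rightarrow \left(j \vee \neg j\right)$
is always true.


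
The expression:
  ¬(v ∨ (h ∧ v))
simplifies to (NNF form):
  ¬v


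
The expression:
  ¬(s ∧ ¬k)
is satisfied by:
  {k: True, s: False}
  {s: False, k: False}
  {s: True, k: True}


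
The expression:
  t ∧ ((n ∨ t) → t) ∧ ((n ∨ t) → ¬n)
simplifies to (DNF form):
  t ∧ ¬n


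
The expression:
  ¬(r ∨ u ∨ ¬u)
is never true.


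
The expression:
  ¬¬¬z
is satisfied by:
  {z: False}


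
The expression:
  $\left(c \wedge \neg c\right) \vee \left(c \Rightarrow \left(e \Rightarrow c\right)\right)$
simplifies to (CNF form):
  $\text{True}$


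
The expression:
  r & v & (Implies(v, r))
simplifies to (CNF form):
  r & v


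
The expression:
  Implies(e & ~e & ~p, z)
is always true.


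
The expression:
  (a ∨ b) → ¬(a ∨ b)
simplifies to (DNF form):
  ¬a ∧ ¬b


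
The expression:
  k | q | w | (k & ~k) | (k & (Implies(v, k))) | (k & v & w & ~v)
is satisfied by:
  {k: True, q: True, w: True}
  {k: True, q: True, w: False}
  {k: True, w: True, q: False}
  {k: True, w: False, q: False}
  {q: True, w: True, k: False}
  {q: True, w: False, k: False}
  {w: True, q: False, k: False}


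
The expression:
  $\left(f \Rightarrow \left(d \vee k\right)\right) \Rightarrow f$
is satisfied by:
  {f: True}


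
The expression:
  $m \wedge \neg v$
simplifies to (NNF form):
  $m \wedge \neg v$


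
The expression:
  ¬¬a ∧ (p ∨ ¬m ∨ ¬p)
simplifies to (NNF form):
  a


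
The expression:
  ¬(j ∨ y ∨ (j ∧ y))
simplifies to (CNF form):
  ¬j ∧ ¬y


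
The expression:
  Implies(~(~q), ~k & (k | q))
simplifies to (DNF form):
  ~k | ~q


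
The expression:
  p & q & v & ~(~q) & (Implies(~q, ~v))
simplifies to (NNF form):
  p & q & v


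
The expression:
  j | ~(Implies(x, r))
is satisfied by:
  {x: True, j: True, r: False}
  {j: True, r: False, x: False}
  {x: True, j: True, r: True}
  {j: True, r: True, x: False}
  {x: True, r: False, j: False}


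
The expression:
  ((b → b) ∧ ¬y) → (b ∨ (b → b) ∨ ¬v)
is always true.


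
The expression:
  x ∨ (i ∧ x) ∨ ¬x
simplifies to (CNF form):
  True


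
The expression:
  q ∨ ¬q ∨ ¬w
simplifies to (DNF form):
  True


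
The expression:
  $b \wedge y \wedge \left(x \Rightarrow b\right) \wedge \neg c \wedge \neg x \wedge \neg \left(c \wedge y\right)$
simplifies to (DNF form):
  $b \wedge y \wedge \neg c \wedge \neg x$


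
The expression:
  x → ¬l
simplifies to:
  ¬l ∨ ¬x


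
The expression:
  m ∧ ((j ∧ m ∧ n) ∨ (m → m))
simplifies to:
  m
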